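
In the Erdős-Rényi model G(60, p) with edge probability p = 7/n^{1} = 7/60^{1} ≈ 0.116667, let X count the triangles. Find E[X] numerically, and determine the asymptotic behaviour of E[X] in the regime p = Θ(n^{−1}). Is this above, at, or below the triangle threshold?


Number of potential triangles: C(60, 3) = 34220.
Each occurs with probability p³ ≈ (0.116667)³ ≈ 1.58796296e-03.
By linearity: E[X] = C(60, 3)·p³ ≈ 34220 · 1.58796296e-03 ≈ 54.340093.
Here α = 1, so p = 7/n is exactly at the triangle threshold p ~ 1/n. Asymptotically E[X] → c³/6 = 7³/6 = 343/6 ≈ 57.166667, a bounded constant. In this regime the triangle count is asymptotically Poisson(c³/6).

E[X] ≈ 54.340093; in regime p = Θ(1/n^{1}) E[X] stays bounded (at the triangle threshold p ~ 1/n).


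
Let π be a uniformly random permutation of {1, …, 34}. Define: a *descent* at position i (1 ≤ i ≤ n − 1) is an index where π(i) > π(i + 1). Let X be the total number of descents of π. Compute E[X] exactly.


Write X = Σ X_I over i = 1, …, 33, with X_I the indicator of one descent.
There are 33 indicators.
For each fixed i, the pair (π(i), π(i+1)) is a uniformly random ordered pair of distinct values from {1, …, 34}; by symmetry P[π(i) > π(i+1)] = 1/2.
By linearity: E[X] = 33 · (1/2) = (34 − 1) · (1/2) = 33/2 ≈ 16.50000.

E[X] = 33/2 = 16.50000.


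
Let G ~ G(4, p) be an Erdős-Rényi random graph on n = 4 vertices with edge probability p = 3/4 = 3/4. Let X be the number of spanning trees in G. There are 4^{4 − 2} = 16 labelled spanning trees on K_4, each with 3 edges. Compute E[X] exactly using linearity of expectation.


K_4 has 4^{4 − 2} = 16 labelled spanning trees.
For each such spanning tree H, let X_H = 1 if all 3 edges of H are present in G. Then P[X_H = 1] = p^{3} = (3/4)^{3} = 27/64.
By linearity of expectation: E[X] = Σ_H E[X_H] = 16 · p^{3} = 16 · 27/64 = 27/4.
Numerically: E[X] ≈ 6.75.

E[X] = 16 · (3/4)^{3} = 27/4 ≈ 6.75.


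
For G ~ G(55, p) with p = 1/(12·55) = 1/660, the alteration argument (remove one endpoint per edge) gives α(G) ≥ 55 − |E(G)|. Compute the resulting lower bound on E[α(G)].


E[|E(G)|] = C(55, 2)·p = 1485 · (1/660) = 9/4.
E[α(G)] ≥ n − E[|E(G)|] = 55 − 9/4 = 211/4.
Numerically: ≈ 52.7500.
(This is only a lower bound; the true E[α(G)] may be larger.)

E[α(G)] ≥ 211/4 ≈ 52.7500.


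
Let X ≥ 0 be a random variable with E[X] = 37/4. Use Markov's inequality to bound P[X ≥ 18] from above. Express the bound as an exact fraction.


μ = E[X] = 37/4, a = 18.
Markov: P[X ≥ 18] ≤ μ/a = (37/4)/18 = 37/72.
Numerically: ≈ 0.513889.
(Since a = 18 > μ = 9.250000, the bound 37/72 is < 1 and informative.)

P[X ≥ 18] ≤ 37/72 ≈ 0.513889.


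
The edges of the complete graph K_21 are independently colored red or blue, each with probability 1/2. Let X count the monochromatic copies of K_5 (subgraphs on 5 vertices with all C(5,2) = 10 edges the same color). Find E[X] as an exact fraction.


Let X = Σ_S X_S over the C(21, 5) = 20349 subsets S of size 5, where X_S = 1 if the K_5 on S is monochromatic.
For a fixed S, the K_5 on S has C(5, 2) = 10 edges. P[all 10 edges red] = (1/2)^10, and likewise for blue, so P[monochromatic] = 2·(1/2)^10 = 2^{1 − 10} = 1/512.
By linearity of expectation: E[X] = C(21, 5) · 2^{1 − 10} = 20349 · 1/512 = 20349/512.
Numerically: E[X] ≈ 39.74414.

E[X] = C(21,5)·2^(1−C(5,2)) = 20349/512 ≈ 39.74414.


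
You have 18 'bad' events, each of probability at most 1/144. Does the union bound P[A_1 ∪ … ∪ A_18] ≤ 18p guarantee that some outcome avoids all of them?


Union bound: P[∪_{i=1}^{18} A_i] ≤ Σ_i P[A_i] ≤ 18·p = 18·(1/144) = 1/8.
Numerically: 1/8 ≈ 0.125.
Is 1/8 < 1? YES.
Since P[∪ A_i] ≤ 1/8 < 1, the complement has P[∩ A_i^c] ≥ 1 − 1/8 = 7/8 > 0, so some outcome avoids every A_i.

18·p = 1/8 ≈ 0.125; existence CERTIFIED by the union bound.


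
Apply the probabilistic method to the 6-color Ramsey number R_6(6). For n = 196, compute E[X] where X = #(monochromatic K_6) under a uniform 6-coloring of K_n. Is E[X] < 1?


E[X] = C(196, 6) · 6^{1 − 15} = 72887293024 · 6^{−14} = 72887293024/78364164096.
As a reduced fraction: E[X] = 2277727907/2448880128 ≈ 0.930110.
Is E[X] < 1? YES.
Since E[X] < 1, there exists a 6-coloring of K_{196} with no monochromatic K_6; hence R_6(6) > 196.

E[X] = 2277727907/2448880128 ≈ 0.930110; E[X] < 1, so R_6(6) > 196.


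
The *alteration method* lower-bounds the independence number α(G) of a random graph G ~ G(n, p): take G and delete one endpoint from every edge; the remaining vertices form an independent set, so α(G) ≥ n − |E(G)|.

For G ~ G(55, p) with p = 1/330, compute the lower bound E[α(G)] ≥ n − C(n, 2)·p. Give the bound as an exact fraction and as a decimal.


E[|E(G)|] = C(55, 2)·p = 1485 · (1/330) = 9/2.
E[α(G)] ≥ n − E[|E(G)|] = 55 − 9/2 = 101/2.
Numerically: ≈ 50.500000.
(This is only a lower bound; the true E[α(G)] may be larger.)

E[α(G)] ≥ 101/2 ≈ 50.500000.


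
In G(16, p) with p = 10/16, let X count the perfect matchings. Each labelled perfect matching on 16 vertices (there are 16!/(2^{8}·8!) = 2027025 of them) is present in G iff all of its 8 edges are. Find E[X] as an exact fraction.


K_16 has 16!/(2^{8}·8!) = 2027025 labelled perfect matchings.
For each such perfect matching H, let X_H = 1 if all 8 edges of H are present in G. Then P[X_H = 1] = p^{8} = (5/8)^{8} = 390625/16777216.
By linearity of expectation: E[X] = Σ_H E[X_H] = 2027025 · p^{8} = 2027025 · 390625/16777216 = 791806640625/16777216.
Numerically: E[X] ≈ 4.72e+04.

E[X] = 2027025 · (5/8)^{8} = 791806640625/16777216 ≈ 4.72e+04.


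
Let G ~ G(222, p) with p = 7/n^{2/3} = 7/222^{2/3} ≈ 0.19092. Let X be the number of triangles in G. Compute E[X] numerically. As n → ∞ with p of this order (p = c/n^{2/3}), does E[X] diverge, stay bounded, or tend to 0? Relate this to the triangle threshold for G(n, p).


Number of potential triangles: C(222, 3) = 1798940.
Each occurs with probability p³ ≈ (0.19092)³ ≈ 6.9596624e-03.
By linearity: E[X] = C(222, 3)·p³ ≈ 1798940 · 6.9596624e-03 ≈ 12520.01502.
Since α = 2/3 < 1, p = c/n^{2/3} ≫ 1/n is above the triangle threshold p ~ 1/n. Asymptotically E[X] ~ (c³/6)·n^{3(1−α)} = (7³/6)·n^{1} → ∞; triangles are abundant w.h.p.

E[X] ≈ 12520.01502; in regime p = Θ(1/n^{2/3}) E[X] diverges (above the triangle threshold p ~ 1/n).


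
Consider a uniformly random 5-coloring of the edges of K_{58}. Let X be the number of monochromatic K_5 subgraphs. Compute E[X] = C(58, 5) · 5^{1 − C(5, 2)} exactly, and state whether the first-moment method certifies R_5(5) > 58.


E[X] = C(58, 5) · 5^{1 − 10} = 4582116 · 5^{−9} = 4582116/1953125.
As a reduced fraction: E[X] = 4582116/1953125 ≈ 2.3460434.
Is E[X] < 1? NO.
Since E[X] ≥ 1, the first-moment bound is inconclusive at n = 58; it does NOT by itself certify R_5(5) > 58.

E[X] = 4582116/1953125 ≈ 2.3460434; E[X] ≥ 1; first-moment method inconclusive here.


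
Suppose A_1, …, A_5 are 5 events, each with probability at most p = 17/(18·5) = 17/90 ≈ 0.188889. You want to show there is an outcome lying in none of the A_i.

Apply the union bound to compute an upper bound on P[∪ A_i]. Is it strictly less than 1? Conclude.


Union bound: P[∪_{i=1}^{5} A_i] ≤ Σ_i P[A_i] ≤ 5·p = 5·(17/90) = 17/18.
Numerically: 17/18 ≈ 0.944444.
Is 17/18 < 1? YES.
Since P[∪ A_i] ≤ 17/18 < 1, the complement has P[∩ A_i^c] ≥ 1 − 17/18 = 1/18 > 0, so some outcome avoids every A_i.

5·p = 17/18 ≈ 0.944444; existence CERTIFIED by the union bound.


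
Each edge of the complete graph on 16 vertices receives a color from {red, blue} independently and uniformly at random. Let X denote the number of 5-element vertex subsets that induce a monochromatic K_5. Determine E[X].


Let X = Σ_S X_S over the C(16, 5) = 4368 subsets S of size 5, where X_S = 1 if the K_5 on S is monochromatic.
For a fixed S, the K_5 on S has C(5, 2) = 10 edges. P[all 10 edges red] = (1/2)^10, and likewise for blue, so P[monochromatic] = 2·(1/2)^10 = 2^{1 − 10} = 1/512.
By linearity of expectation: E[X] = C(16, 5) · 2^{1 − 10} = 4368 · 1/512 = 273/32.
Numerically: E[X] ≈ 8.531250.

E[X] = C(16,5)·2^(1−C(5,2)) = 273/32 ≈ 8.531250.


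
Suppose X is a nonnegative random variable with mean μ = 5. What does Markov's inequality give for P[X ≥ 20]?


μ = E[X] = 5, a = 20.
Markov: P[X ≥ 20] ≤ μ/a = (5)/20 = 1/4.
Numerically: ≈ 0.250000.
(Since a = 20 > μ = 5.000000, the bound 1/4 is < 1 and informative.)

P[X ≥ 20] ≤ 1/4 ≈ 0.250000.


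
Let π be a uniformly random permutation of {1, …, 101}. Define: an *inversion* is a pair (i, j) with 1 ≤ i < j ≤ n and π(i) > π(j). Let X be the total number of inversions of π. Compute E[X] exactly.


Write X = Σ X_I over the C(101, 2) = 5050 pairs i < j, with X_I the indicator of one inversion.
There are 5050 indicators.
For each fixed pair i < j, the values π(i) and π(j) are two distinct elements of {1, …, 101} in uniformly random order; by symmetry P[π(i) > π(j)] = 1/2.
By linearity: E[X] = 5050 · (1/2) = C(101, 2) · (1/2) = 5050/2 = 2525 ≈ 2525.00000.

E[X] = 2525 = 2525.00000.


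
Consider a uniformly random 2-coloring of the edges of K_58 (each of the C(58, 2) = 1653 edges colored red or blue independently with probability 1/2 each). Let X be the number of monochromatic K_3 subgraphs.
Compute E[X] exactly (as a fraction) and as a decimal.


Let X = Σ_S X_S over the C(58, 3) = 30856 subsets S of size 3, where X_S = 1 if the K_3 on S is monochromatic.
For a fixed S, the K_3 on S has C(3, 2) = 3 edges. P[all 3 edges red] = (1/2)^3, and likewise for blue, so P[monochromatic] = 2·(1/2)^3 = 2^{1 − 3} = 1/4.
By linearity of expectation: E[X] = C(58, 3) · 2^{1 − 3} = 30856 · 1/4 = 7714.
Numerically: E[X] ≈ 7714.00000.

E[X] = C(58,3)·2^(1−C(3,2)) = 7714 ≈ 7714.00000.


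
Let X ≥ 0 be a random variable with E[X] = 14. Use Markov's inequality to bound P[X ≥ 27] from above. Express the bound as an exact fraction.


μ = E[X] = 14, a = 27.
Markov: P[X ≥ 27] ≤ μ/a = (14)/27 = 14/27.
Numerically: ≈ 0.51852.
(Since a = 27 > μ = 14.00000, the bound 14/27 is < 1 and informative.)

P[X ≥ 27] ≤ 14/27 ≈ 0.51852.


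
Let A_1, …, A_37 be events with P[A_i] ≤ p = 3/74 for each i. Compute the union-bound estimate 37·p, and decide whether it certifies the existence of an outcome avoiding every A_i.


Union bound: P[∪_{i=1}^{37} A_i] ≤ Σ_i P[A_i] ≤ 37·p = 37·(3/74) = 3/2.
Numerically: 3/2 ≈ 1.500000.
Is 3/2 < 1? NO.
Since the bound 3/2 is ≥ 1, the union bound is uninformative here; it does NOT by itself certify existence.

37·p = 3/2 ≈ 1.500000; existence NOT certified by the union bound.


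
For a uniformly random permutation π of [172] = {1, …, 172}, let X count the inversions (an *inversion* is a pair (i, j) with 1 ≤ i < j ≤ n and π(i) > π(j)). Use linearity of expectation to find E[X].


Write X = Σ X_I over the C(172, 2) = 14706 pairs i < j, with X_I the indicator of one inversion.
There are 14706 indicators.
For each fixed pair i < j, the values π(i) and π(j) are two distinct elements of {1, …, 172} in uniformly random order; by symmetry P[π(i) > π(j)] = 1/2.
By linearity: E[X] = 14706 · (1/2) = C(172, 2) · (1/2) = 14706/2 = 7353 ≈ 7353.00000.

E[X] = 7353 = 7353.00000.


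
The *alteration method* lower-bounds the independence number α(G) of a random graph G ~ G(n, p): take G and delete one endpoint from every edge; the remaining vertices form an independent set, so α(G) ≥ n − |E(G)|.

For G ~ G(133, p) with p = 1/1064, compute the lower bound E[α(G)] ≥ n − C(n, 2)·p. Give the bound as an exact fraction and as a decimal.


E[|E(G)|] = C(133, 2)·p = 8778 · (1/1064) = 33/4.
E[α(G)] ≥ n − E[|E(G)|] = 133 − 33/4 = 499/4.
Numerically: ≈ 124.75000.
(This is only a lower bound; the true E[α(G)] may be larger.)

E[α(G)] ≥ 499/4 ≈ 124.75000.


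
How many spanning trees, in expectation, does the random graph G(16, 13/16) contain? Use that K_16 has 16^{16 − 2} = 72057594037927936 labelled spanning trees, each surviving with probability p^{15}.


K_16 has 16^{16 − 2} = 72057594037927936 labelled spanning trees.
For each such spanning tree H, let X_H = 1 if all 15 edges of H are present in G. Then P[X_H = 1] = p^{15} = (13/16)^{15} = 51185893014090757/1152921504606846976.
By linearity of expectation: E[X] = Σ_H E[X_H] = 72057594037927936 · p^{15} = 72057594037927936 · 51185893014090757/1152921504606846976 = 51185893014090757/16.
Numerically: E[X] ≈ 3.199e+15.

E[X] = 72057594037927936 · (13/16)^{15} = 51185893014090757/16 ≈ 3.199e+15.


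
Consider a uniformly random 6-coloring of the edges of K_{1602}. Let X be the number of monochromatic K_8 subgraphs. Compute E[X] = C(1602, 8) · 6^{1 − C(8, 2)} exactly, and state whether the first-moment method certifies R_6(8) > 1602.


E[X] = C(1602, 8) · 6^{1 − 28} = 1057248389245018627800 · 6^{−27} = 1057248389245018627800/1023490369077469249536.
As a reduced fraction: E[X] = 14684005406180814275/14215144014964850688 ≈ 1.0329832.
Is E[X] < 1? NO.
Since E[X] ≥ 1, the first-moment bound is inconclusive at n = 1602; it does NOT by itself certify R_6(8) > 1602.

E[X] = 14684005406180814275/14215144014964850688 ≈ 1.0329832; E[X] ≥ 1; first-moment method inconclusive here.


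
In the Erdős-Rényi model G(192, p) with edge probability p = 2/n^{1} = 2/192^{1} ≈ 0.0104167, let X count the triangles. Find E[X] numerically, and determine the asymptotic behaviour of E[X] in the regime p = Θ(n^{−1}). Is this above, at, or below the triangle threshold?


Number of potential triangles: C(192, 3) = 1161280.
Each occurs with probability p³ ≈ (0.0104167)³ ≈ 1.13028067e-06.
By linearity: E[X] = C(192, 3)·p³ ≈ 1161280 · 1.13028067e-06 ≈ 1.312572.
Here α = 1, so p = 2/n is exactly at the triangle threshold p ~ 1/n. Asymptotically E[X] → c³/6 = 2³/6 = 4/3 ≈ 1.333333, a bounded constant. In this regime the triangle count is asymptotically Poisson(c³/6).

E[X] ≈ 1.312572; in regime p = Θ(1/n^{1}) E[X] stays bounded (at the triangle threshold p ~ 1/n).


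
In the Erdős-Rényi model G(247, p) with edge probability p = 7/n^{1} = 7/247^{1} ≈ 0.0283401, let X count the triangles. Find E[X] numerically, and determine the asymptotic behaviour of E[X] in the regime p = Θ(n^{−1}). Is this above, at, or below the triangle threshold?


Number of potential triangles: C(247, 3) = 2481115.
Each occurs with probability p³ ≈ (0.0283401)³ ≈ 2.27616248e-05.
By linearity: E[X] = C(247, 3)·p³ ≈ 2481115 · 2.27616248e-05 ≈ 56.474209.
Here α = 1, so p = 7/n is exactly at the triangle threshold p ~ 1/n. Asymptotically E[X] → c³/6 = 7³/6 = 343/6 ≈ 57.166667, a bounded constant. In this regime the triangle count is asymptotically Poisson(c³/6).

E[X] ≈ 56.474209; in regime p = Θ(1/n^{1}) E[X] stays bounded (at the triangle threshold p ~ 1/n).


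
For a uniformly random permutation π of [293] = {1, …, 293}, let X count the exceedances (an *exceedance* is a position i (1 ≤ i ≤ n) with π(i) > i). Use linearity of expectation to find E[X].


Write X = Σ_{i=1}^{293} X_i, where X_i = 1_{π(i) > i}.
For each fixed i, π(i) is uniform over {1, …, 293} (marginal of a uniform permutation), so P[π(i) > i] = (n − i)/n. Summing: Σ_{i=1}^{293} (n − i)/n = (0 + 1 + … + 292)/293 = 293(293 − 1)/(2·293) = (293 − 1)/2.
Hence E[X] = Σ_{i=1}^{293} (293 − i)/293 = 146 ≈ 146.000000.

E[X] = 146 = 146.000000.


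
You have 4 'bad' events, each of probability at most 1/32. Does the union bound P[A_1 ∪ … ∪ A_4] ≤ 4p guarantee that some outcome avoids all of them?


Union bound: P[∪_{i=1}^{4} A_i] ≤ Σ_i P[A_i] ≤ 4·p = 4·(1/32) = 1/8.
Numerically: 1/8 ≈ 0.1250.
Is 1/8 < 1? YES.
Since P[∪ A_i] ≤ 1/8 < 1, the complement has P[∩ A_i^c] ≥ 1 − 1/8 = 7/8 > 0, so some outcome avoids every A_i.

4·p = 1/8 ≈ 0.1250; existence CERTIFIED by the union bound.


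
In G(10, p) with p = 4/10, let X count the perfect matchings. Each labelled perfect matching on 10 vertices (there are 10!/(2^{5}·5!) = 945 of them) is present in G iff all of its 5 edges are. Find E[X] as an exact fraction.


K_10 has 10!/(2^{5}·5!) = 945 labelled perfect matchings.
For each such perfect matching H, let X_H = 1 if all 5 edges of H are present in G. Then P[X_H = 1] = p^{5} = (2/5)^{5} = 32/3125.
By linearity: E[X] = Σ_H E[X_H] = 945 · p^{5} = 945 · 32/3125 = 6048/625.
Numerically: E[X] ≈ 9.68.

E[X] = 945 · (2/5)^{5} = 6048/625 ≈ 9.68.


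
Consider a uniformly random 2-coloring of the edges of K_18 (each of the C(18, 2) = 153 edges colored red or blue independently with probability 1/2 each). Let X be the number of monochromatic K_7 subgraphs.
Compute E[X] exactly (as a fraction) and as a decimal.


Let X = Σ_S X_S over the C(18, 7) = 31824 subsets S of size 7, where X_S = 1 if the K_7 on S is monochromatic.
For a fixed S, the K_7 on S has C(7, 2) = 21 edges. P[all 21 edges red] = (1/2)^21, and likewise for blue, so P[monochromatic] = 2·(1/2)^21 = 2^{1 − 21} = 1/1048576.
By linearity: E[X] = C(18, 7) · 2^{1 − 21} = 31824 · 1/1048576 = 1989/65536.
Numerically: E[X] ≈ 0.03035.

E[X] = C(18,7)·2^(1−C(7,2)) = 1989/65536 ≈ 0.03035.


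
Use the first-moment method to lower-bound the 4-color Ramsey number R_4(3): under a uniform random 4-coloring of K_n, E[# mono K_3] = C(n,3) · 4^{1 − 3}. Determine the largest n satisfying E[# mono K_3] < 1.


We need C(n, 3) · 4^{1 − 3} < 1, i.e. C(n, 3) < 4^{3 − 1} = 16.
Check values of n near the boundary:
  n = 3: C(3, 3) = 1; 1 < 16? YES
  n = 4: C(4, 3) = 4; 4 < 16? YES
  n = 5: C(5, 3) = 10; 10 < 16? YES
  n = 6: C(6, 3) = 20; 20 < 16? NO
  n = 7: C(7, 3) = 35; 35 < 16? NO
The largest n with C(n, 3) < 16 is n = 5 (where E[X] = 5/8 ≈ 0.625000). Hence R_4(3) > 5, i.e. R_4(3) ≥ 6.

Largest n = 5; hence R_4(3) > 5.


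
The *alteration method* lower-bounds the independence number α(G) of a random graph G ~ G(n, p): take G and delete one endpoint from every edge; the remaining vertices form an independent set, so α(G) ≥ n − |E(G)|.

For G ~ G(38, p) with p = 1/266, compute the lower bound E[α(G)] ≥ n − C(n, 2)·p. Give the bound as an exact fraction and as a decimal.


E[|E(G)|] = C(38, 2)·p = 703 · (1/266) = 37/14.
E[α(G)] ≥ n − E[|E(G)|] = 38 − 37/14 = 495/14.
Numerically: ≈ 35.3571.
(This is only a lower bound; the true E[α(G)] may be larger.)

E[α(G)] ≥ 495/14 ≈ 35.3571.


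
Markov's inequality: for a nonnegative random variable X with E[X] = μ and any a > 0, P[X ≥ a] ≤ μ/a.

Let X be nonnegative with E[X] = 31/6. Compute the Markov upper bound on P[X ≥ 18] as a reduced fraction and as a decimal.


μ = E[X] = 31/6, a = 18.
Markov: P[X ≥ 18] ≤ μ/a = (31/6)/18 = 31/108.
Numerically: ≈ 0.287.
(Since a = 18 > μ = 5.167, the bound 31/108 is < 1 and informative.)

P[X ≥ 18] ≤ 31/108 ≈ 0.287.


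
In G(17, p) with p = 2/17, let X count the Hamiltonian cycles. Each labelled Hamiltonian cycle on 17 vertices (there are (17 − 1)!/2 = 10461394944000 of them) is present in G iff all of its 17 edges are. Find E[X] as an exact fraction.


K_17 has (17 − 1)!/2 = 10461394944000 labelled Hamiltonian cycles.
For each such Hamiltonian cycle H, let X_H = 1 if all 17 edges of H are present in G. Then P[X_H = 1] = p^{17} = (2/17)^{17} = 131072/827240261886336764177.
By linearity of expectation: E[X] = Σ_H E[X_H] = 10461394944000 · p^{17} = 10461394944000 · 131072/827240261886336764177 = 1371195958099968000/827240261886336764177.
Numerically: E[X] ≈ 0.00166.

E[X] = 10461394944000 · (2/17)^{17} = 1371195958099968000/827240261886336764177 ≈ 0.00166.


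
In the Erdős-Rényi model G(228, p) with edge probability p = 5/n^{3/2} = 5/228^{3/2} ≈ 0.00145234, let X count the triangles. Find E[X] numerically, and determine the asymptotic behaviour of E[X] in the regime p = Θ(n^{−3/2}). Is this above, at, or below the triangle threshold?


Number of potential triangles: C(228, 3) = 1949476.
Each occurs with probability p³ ≈ (0.00145234)³ ≈ 3.06339643e-09.
By linearity: E[X] = C(228, 3)·p³ ≈ 1949476 · 3.06339643e-09 ≈ 0.005972.
Since α = 3/2 > 1, p = c/n^{3/2} = o(1/n) is below the triangle threshold p ~ 1/n. Asymptotically E[X] ~ (c³/6)·n^{3(1−α)} = (5³/6)·n^{-1.5} → 0, so by Markov's inequality G has no triangles w.h.p.

E[X] ≈ 0.005972; in regime p = Θ(1/n^{3/2}) E[X] tends to 0 (below the triangle threshold p ~ 1/n).


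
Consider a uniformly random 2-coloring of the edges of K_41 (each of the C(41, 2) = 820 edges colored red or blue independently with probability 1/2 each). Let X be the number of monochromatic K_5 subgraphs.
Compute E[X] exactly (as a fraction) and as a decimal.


Let X = Σ_S X_S over the C(41, 5) = 749398 subsets S of size 5, where X_S = 1 if the K_5 on S is monochromatic.
For a fixed S, the K_5 on S has C(5, 2) = 10 edges. P[all 10 edges red] = (1/2)^10, and likewise for blue, so P[monochromatic] = 2·(1/2)^10 = 2^{1 − 10} = 1/512.
By linearity: E[X] = C(41, 5) · 2^{1 − 10} = 749398 · 1/512 = 374699/256.
Numerically: E[X] ≈ 1463.668.

E[X] = C(41,5)·2^(1−C(5,2)) = 374699/256 ≈ 1463.668.


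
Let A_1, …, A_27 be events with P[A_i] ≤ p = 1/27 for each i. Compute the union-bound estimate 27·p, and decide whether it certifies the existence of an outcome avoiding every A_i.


Union bound: P[∪_{i=1}^{27} A_i] ≤ Σ_i P[A_i] ≤ 27·p = 27·(1/27) = 1.
Numerically: 1 ≈ 1.000.
Is 1 < 1? NO.
Since the bound 1 is ≥ 1, the union bound is uninformative here; it does NOT by itself certify existence.

27·p = 1 ≈ 1.000; existence NOT certified by the union bound.


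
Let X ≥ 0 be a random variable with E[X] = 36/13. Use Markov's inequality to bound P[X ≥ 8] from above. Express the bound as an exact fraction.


μ = E[X] = 36/13, a = 8.
Markov: P[X ≥ 8] ≤ μ/a = (36/13)/8 = 9/26.
Numerically: ≈ 0.346.
(Since a = 8 > μ = 2.769, the bound 9/26 is < 1 and informative.)

P[X ≥ 8] ≤ 9/26 ≈ 0.346.


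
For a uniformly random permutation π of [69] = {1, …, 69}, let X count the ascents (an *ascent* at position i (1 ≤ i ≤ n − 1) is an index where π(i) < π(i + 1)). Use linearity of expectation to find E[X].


Write X = Σ X_I over i = 1, …, 68, with X_I the indicator of one ascent.
There are 68 indicators.
For each fixed i, the pair (π(i), π(i+1)) is a uniformly random ordered pair of distinct values from {1, …, 69}; by symmetry P[π(i) < π(i+1)] = 1/2.
By linearity: E[X] = 68 · (1/2) = (69 − 1) · (1/2) = 34 ≈ 34.000.

E[X] = 34 = 34.000.


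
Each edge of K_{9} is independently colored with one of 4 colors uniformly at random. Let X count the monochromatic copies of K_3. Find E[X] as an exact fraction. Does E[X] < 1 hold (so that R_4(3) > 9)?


E[X] = C(9, 3) · 4^{1 − 3} = 84 · 4^{−2} = 84/16.
As a reduced fraction: E[X] = 21/4 ≈ 5.25000.
Is E[X] < 1? NO.
Since E[X] ≥ 1, the first-moment bound is inconclusive at n = 9; it does NOT by itself certify R_4(3) > 9.

E[X] = 21/4 ≈ 5.25000; E[X] ≥ 1; first-moment method inconclusive here.


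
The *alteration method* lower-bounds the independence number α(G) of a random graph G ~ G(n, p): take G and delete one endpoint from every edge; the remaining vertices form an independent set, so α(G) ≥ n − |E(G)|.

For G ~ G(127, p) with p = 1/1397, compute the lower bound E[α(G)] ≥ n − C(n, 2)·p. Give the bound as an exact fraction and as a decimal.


E[|E(G)|] = C(127, 2)·p = 8001 · (1/1397) = 63/11.
E[α(G)] ≥ n − E[|E(G)|] = 127 − 63/11 = 1334/11.
Numerically: ≈ 121.2727.
(This is only a lower bound; the true E[α(G)] may be larger.)

E[α(G)] ≥ 1334/11 ≈ 121.2727.


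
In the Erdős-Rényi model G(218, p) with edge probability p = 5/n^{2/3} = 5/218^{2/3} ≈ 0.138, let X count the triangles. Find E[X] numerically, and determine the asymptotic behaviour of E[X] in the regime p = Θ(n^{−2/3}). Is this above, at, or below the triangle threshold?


Number of potential triangles: C(218, 3) = 1703016.
Each occurs with probability p³ ≈ (0.138)³ ≈ 2.63025e-03.
By linearity: E[X] = C(218, 3)·p³ ≈ 1703016 · 2.63025e-03 ≈ 4479.358.
Since α = 2/3 < 1, p = c/n^{2/3} ≫ 1/n is above the triangle threshold p ~ 1/n. Asymptotically E[X] ~ (c³/6)·n^{3(1−α)} = (5³/6)·n^{1} → ∞; triangles are abundant w.h.p.

E[X] ≈ 4479.358; in regime p = Θ(1/n^{2/3}) E[X] diverges (above the triangle threshold p ~ 1/n).


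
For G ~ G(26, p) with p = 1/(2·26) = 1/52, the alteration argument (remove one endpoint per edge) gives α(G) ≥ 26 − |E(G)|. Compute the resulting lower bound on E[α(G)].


E[|E(G)|] = C(26, 2)·p = 325 · (1/52) = 25/4.
E[α(G)] ≥ n − E[|E(G)|] = 26 − 25/4 = 79/4.
Numerically: ≈ 19.7500.
(This is only a lower bound; the true E[α(G)] may be larger.)

E[α(G)] ≥ 79/4 ≈ 19.7500.


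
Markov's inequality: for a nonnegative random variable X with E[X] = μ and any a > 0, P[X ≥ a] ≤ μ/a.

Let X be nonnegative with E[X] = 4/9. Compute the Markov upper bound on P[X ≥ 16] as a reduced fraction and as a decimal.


μ = E[X] = 4/9, a = 16.
Markov: P[X ≥ 16] ≤ μ/a = (4/9)/16 = 1/36.
Numerically: ≈ 0.02778.
(Since a = 16 > μ = 0.44444, the bound 1/36 is < 1 and informative.)

P[X ≥ 16] ≤ 1/36 ≈ 0.02778.


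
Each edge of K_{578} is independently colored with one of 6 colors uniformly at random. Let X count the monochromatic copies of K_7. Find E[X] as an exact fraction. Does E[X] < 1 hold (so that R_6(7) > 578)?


E[X] = C(578, 7) · 6^{1 − 21} = 4123120110457920 · 6^{−20} = 4123120110457920/3656158440062976.
As a reduced fraction: E[X] = 21474583908635/19042491875328 ≈ 1.1277.
Is E[X] < 1? NO.
Since E[X] ≥ 1, the first-moment bound is inconclusive at n = 578; it does NOT by itself certify R_6(7) > 578.

E[X] = 21474583908635/19042491875328 ≈ 1.1277; E[X] ≥ 1; first-moment method inconclusive here.


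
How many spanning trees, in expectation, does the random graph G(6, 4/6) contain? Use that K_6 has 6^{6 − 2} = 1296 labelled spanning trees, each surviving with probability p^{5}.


K_6 has 6^{6 − 2} = 1296 labelled spanning trees.
For each such spanning tree H, let X_H = 1 if all 5 edges of H are present in G. Then P[X_H = 1] = p^{5} = (2/3)^{5} = 32/243.
By linearity of expectation: E[X] = Σ_H E[X_H] = 1296 · p^{5} = 1296 · 32/243 = 512/3.
Numerically: E[X] ≈ 171.

E[X] = 1296 · (2/3)^{5} = 512/3 ≈ 171.


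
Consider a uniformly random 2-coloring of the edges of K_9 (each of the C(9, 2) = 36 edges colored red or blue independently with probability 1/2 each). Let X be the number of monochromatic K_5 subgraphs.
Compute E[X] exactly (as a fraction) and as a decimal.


Let X = Σ_S X_S over the C(9, 5) = 126 subsets S of size 5, where X_S = 1 if the K_5 on S is monochromatic.
For a fixed S, the K_5 on S has C(5, 2) = 10 edges. P[all 10 edges red] = (1/2)^10, and likewise for blue, so P[monochromatic] = 2·(1/2)^10 = 2^{1 − 10} = 1/512.
By linearity: E[X] = C(9, 5) · 2^{1 − 10} = 126 · 1/512 = 63/256.
Numerically: E[X] ≈ 0.24609.

E[X] = C(9,5)·2^(1−C(5,2)) = 63/256 ≈ 0.24609.


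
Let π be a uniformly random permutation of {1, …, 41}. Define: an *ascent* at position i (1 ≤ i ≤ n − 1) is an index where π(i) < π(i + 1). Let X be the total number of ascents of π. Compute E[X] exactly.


Write X = Σ X_I over i = 1, …, 40, with X_I the indicator of one ascent.
There are 40 indicators.
For each fixed i, the pair (π(i), π(i+1)) is a uniformly random ordered pair of distinct values from {1, …, 41}; by symmetry P[π(i) < π(i+1)] = 1/2.
By linearity: E[X] = 40 · (1/2) = (41 − 1) · (1/2) = 20 ≈ 20.0000.

E[X] = 20 = 20.0000.


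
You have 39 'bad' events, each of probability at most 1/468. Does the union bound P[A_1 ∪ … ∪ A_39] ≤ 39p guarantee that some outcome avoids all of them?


Union bound: P[∪_{i=1}^{39} A_i] ≤ Σ_i P[A_i] ≤ 39·p = 39·(1/468) = 1/12.
Numerically: 1/12 ≈ 0.0833.
Is 1/12 < 1? YES.
Since P[∪ A_i] ≤ 1/12 < 1, the complement has P[∩ A_i^c] ≥ 1 − 1/12 = 11/12 > 0, so some outcome avoids every A_i.

39·p = 1/12 ≈ 0.0833; existence CERTIFIED by the union bound.


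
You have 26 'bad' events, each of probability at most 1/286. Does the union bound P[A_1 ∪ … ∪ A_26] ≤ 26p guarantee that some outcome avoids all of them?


Union bound: P[∪_{i=1}^{26} A_i] ≤ Σ_i P[A_i] ≤ 26·p = 26·(1/286) = 1/11.
Numerically: 1/11 ≈ 0.090909.
Is 1/11 < 1? YES.
Since P[∪ A_i] ≤ 1/11 < 1, the complement has P[∩ A_i^c] ≥ 1 − 1/11 = 10/11 > 0, so some outcome avoids every A_i.

26·p = 1/11 ≈ 0.090909; existence CERTIFIED by the union bound.


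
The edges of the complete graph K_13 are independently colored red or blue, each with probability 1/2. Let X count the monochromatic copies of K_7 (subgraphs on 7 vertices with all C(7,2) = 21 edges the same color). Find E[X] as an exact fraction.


Let X = Σ_S X_S over the C(13, 7) = 1716 subsets S of size 7, where X_S = 1 if the K_7 on S is monochromatic.
For a fixed S, the K_7 on S has C(7, 2) = 21 edges. P[all 21 edges red] = (1/2)^21, and likewise for blue, so P[monochromatic] = 2·(1/2)^21 = 2^{1 − 21} = 1/1048576.
By linearity: E[X] = C(13, 7) · 2^{1 − 21} = 1716 · 1/1048576 = 429/262144.
Numerically: E[X] ≈ 0.002.

E[X] = C(13,7)·2^(1−C(7,2)) = 429/262144 ≈ 0.002.


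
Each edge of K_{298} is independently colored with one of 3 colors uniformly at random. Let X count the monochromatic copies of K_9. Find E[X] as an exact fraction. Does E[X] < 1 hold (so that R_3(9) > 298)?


E[X] = C(298, 9) · 3^{1 − 36} = 45207677551849890 · 3^{−35} = 45207677551849890/50031545098999707.
As a reduced fraction: E[X] = 15069225850616630/16677181699666569 ≈ 0.9036.
Is E[X] < 1? YES.
Since E[X] < 1, there exists a 3-coloring of K_{298} with no monochromatic K_9; hence R_3(9) > 298.

E[X] = 15069225850616630/16677181699666569 ≈ 0.9036; E[X] < 1, so R_3(9) > 298.


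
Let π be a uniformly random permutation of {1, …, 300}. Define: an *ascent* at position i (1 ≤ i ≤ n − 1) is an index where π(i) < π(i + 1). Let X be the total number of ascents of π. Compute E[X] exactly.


Write X = Σ X_I over i = 1, …, 299, with X_I the indicator of one ascent.
There are 299 indicators.
For each fixed i, the pair (π(i), π(i+1)) is a uniformly random ordered pair of distinct values from {1, …, 300}; by symmetry P[π(i) < π(i+1)] = 1/2.
By linearity: E[X] = 299 · (1/2) = (300 − 1) · (1/2) = 299/2 ≈ 149.500000.

E[X] = 299/2 = 149.500000.


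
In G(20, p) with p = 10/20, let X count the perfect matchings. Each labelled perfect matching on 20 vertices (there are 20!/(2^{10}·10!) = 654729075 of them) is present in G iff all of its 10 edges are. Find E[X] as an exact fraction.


K_20 has 20!/(2^{10}·10!) = 654729075 labelled perfect matchings.
For each such perfect matching H, let X_H = 1 if all 10 edges of H are present in G. Then P[X_H = 1] = p^{10} = (1/2)^{10} = 1/1024.
By linearity: E[X] = Σ_H E[X_H] = 654729075 · p^{10} = 654729075 · 1/1024 = 654729075/1024.
Numerically: E[X] ≈ 6.394e+05.

E[X] = 654729075 · (1/2)^{10} = 654729075/1024 ≈ 6.394e+05.


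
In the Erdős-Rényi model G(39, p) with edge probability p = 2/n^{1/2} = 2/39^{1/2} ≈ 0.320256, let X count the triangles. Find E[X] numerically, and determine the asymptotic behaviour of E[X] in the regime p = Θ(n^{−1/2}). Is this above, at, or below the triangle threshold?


Number of potential triangles: C(39, 3) = 9139.
Each occurs with probability p³ ≈ (0.320256)³ ≈ 3.28468008e-02.
By linearity: E[X] = C(39, 3)·p³ ≈ 9139 · 3.28468008e-02 ≈ 300.186912.
Since α = 1/2 < 1, p = c/n^{1/2} ≫ 1/n is above the triangle threshold p ~ 1/n. Asymptotically E[X] ~ (c³/6)·n^{3(1−α)} = (2³/6)·n^{1.5} → ∞; triangles are abundant w.h.p.

E[X] ≈ 300.186912; in regime p = Θ(1/n^{1/2}) E[X] diverges (above the triangle threshold p ~ 1/n).


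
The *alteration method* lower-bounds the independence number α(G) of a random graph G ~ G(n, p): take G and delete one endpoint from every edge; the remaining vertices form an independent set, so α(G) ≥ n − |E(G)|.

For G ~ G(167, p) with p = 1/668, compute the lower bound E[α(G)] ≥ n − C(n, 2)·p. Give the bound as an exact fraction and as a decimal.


E[|E(G)|] = C(167, 2)·p = 13861 · (1/668) = 83/4.
E[α(G)] ≥ n − E[|E(G)|] = 167 − 83/4 = 585/4.
Numerically: ≈ 146.2500.
(This is only a lower bound; the true E[α(G)] may be larger.)

E[α(G)] ≥ 585/4 ≈ 146.2500.


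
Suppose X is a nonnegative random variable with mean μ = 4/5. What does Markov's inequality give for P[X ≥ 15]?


μ = E[X] = 4/5, a = 15.
Markov: P[X ≥ 15] ≤ μ/a = (4/5)/15 = 4/75.
Numerically: ≈ 0.053.
(Since a = 15 > μ = 0.800, the bound 4/75 is < 1 and informative.)

P[X ≥ 15] ≤ 4/75 ≈ 0.053.


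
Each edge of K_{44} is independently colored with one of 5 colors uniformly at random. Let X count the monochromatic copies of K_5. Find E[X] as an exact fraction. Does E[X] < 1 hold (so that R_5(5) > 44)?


E[X] = C(44, 5) · 5^{1 − 10} = 1086008 · 5^{−9} = 1086008/1953125.
As a reduced fraction: E[X] = 1086008/1953125 ≈ 0.5560361.
Is E[X] < 1? YES.
Since E[X] < 1, there exists a 5-coloring of K_{44} with no monochromatic K_5; hence R_5(5) > 44.

E[X] = 1086008/1953125 ≈ 0.5560361; E[X] < 1, so R_5(5) > 44.


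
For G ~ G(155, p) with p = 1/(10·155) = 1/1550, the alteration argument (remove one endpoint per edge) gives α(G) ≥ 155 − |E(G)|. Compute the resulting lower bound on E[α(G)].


E[|E(G)|] = C(155, 2)·p = 11935 · (1/1550) = 77/10.
E[α(G)] ≥ n − E[|E(G)|] = 155 − 77/10 = 1473/10.
Numerically: ≈ 147.30000.
(This is only a lower bound; the true E[α(G)] may be larger.)

E[α(G)] ≥ 1473/10 ≈ 147.30000.


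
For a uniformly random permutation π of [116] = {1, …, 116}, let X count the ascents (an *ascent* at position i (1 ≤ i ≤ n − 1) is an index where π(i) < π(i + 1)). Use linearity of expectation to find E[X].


Write X = Σ X_I over i = 1, …, 115, with X_I the indicator of one ascent.
There are 115 indicators.
For each fixed i, the pair (π(i), π(i+1)) is a uniformly random ordered pair of distinct values from {1, …, 116}; by symmetry P[π(i) < π(i+1)] = 1/2.
By linearity: E[X] = 115 · (1/2) = (116 − 1) · (1/2) = 115/2 ≈ 57.500.

E[X] = 115/2 = 57.500.


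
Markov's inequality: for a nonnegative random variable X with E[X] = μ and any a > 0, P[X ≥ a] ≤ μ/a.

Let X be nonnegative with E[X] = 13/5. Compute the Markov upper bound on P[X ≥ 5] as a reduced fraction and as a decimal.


μ = E[X] = 13/5, a = 5.
Markov: P[X ≥ 5] ≤ μ/a = (13/5)/5 = 13/25.
Numerically: ≈ 0.5200.
(Since a = 5 > μ = 2.6000, the bound 13/25 is < 1 and informative.)

P[X ≥ 5] ≤ 13/25 ≈ 0.5200.


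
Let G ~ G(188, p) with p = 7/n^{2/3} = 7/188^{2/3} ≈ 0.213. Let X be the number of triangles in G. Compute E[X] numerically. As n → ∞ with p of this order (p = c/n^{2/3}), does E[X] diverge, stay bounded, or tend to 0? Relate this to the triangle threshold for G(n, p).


Number of potential triangles: C(188, 3) = 1089836.
Each occurs with probability p³ ≈ (0.213)³ ≈ 9.70462e-03.
By linearity: E[X] = C(188, 3)·p³ ≈ 1089836 · 9.70462e-03 ≈ 10576.441.
Since α = 2/3 < 1, p = c/n^{2/3} ≫ 1/n is above the triangle threshold p ~ 1/n. Asymptotically E[X] ~ (c³/6)·n^{3(1−α)} = (7³/6)·n^{1} → ∞; triangles are abundant w.h.p.

E[X] ≈ 10576.441; in regime p = Θ(1/n^{2/3}) E[X] diverges (above the triangle threshold p ~ 1/n).


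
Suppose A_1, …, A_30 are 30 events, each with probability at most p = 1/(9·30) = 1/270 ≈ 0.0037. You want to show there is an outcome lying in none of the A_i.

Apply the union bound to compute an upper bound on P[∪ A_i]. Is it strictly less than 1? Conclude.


Union bound: P[∪_{i=1}^{30} A_i] ≤ Σ_i P[A_i] ≤ 30·p = 30·(1/270) = 1/9.
Numerically: 1/9 ≈ 0.1111.
Is 1/9 < 1? YES.
Since P[∪ A_i] ≤ 1/9 < 1, the complement has P[∩ A_i^c] ≥ 1 − 1/9 = 8/9 > 0, so some outcome avoids every A_i.

30·p = 1/9 ≈ 0.1111; existence CERTIFIED by the union bound.


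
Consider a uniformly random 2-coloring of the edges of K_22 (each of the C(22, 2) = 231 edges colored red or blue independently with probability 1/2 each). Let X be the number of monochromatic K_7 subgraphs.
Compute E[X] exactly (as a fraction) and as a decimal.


Let X = Σ_S X_S over the C(22, 7) = 170544 subsets S of size 7, where X_S = 1 if the K_7 on S is monochromatic.
For a fixed S, the K_7 on S has C(7, 2) = 21 edges. P[all 21 edges red] = (1/2)^21, and likewise for blue, so P[monochromatic] = 2·(1/2)^21 = 2^{1 − 21} = 1/1048576.
Summing: E[X] = C(22, 7) · 2^{1 − 21} = 170544 · 1/1048576 = 10659/65536.
Numerically: E[X] ≈ 0.1626.

E[X] = C(22,7)·2^(1−C(7,2)) = 10659/65536 ≈ 0.1626.


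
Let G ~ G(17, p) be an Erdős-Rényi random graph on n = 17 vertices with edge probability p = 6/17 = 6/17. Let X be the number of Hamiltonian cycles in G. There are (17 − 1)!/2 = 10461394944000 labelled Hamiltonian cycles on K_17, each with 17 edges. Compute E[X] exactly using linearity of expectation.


K_17 has (17 − 1)!/2 = 10461394944000 labelled Hamiltonian cycles.
For each such Hamiltonian cycle H, let X_H = 1 if all 17 edges of H are present in G. Then P[X_H = 1] = p^{17} = (6/17)^{17} = 16926659444736/827240261886336764177.
By linearity of expectation: E[X] = Σ_H E[X_H] = 10461394944000 · p^{17} = 10461394944000 · 16926659444736/827240261886336764177 = 177076469533971037814784000/827240261886336764177.
Numerically: E[X] ≈ 214057.

E[X] = 10461394944000 · (6/17)^{17} = 177076469533971037814784000/827240261886336764177 ≈ 214057.


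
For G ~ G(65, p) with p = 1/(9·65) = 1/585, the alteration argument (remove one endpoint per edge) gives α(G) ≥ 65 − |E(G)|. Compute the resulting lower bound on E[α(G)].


E[|E(G)|] = C(65, 2)·p = 2080 · (1/585) = 32/9.
E[α(G)] ≥ n − E[|E(G)|] = 65 − 32/9 = 553/9.
Numerically: ≈ 61.4444.
(This is only a lower bound; the true E[α(G)] may be larger.)

E[α(G)] ≥ 553/9 ≈ 61.4444.


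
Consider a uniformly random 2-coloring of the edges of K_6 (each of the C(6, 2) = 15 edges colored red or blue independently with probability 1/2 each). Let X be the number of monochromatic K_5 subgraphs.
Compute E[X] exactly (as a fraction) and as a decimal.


Let X = Σ_S X_S over the C(6, 5) = 6 subsets S of size 5, where X_S = 1 if the K_5 on S is monochromatic.
For a fixed S, the K_5 on S has C(5, 2) = 10 edges. P[all 10 edges red] = (1/2)^10, and likewise for blue, so P[monochromatic] = 2·(1/2)^10 = 2^{1 − 10} = 1/512.
Summing: E[X] = C(6, 5) · 2^{1 − 10} = 6 · 1/512 = 3/256.
Numerically: E[X] ≈ 0.01172.

E[X] = C(6,5)·2^(1−C(5,2)) = 3/256 ≈ 0.01172.


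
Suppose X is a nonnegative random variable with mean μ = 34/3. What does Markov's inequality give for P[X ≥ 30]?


μ = E[X] = 34/3, a = 30.
Markov: P[X ≥ 30] ≤ μ/a = (34/3)/30 = 17/45.
Numerically: ≈ 0.3778.
(Since a = 30 > μ = 11.3333, the bound 17/45 is < 1 and informative.)

P[X ≥ 30] ≤ 17/45 ≈ 0.3778.


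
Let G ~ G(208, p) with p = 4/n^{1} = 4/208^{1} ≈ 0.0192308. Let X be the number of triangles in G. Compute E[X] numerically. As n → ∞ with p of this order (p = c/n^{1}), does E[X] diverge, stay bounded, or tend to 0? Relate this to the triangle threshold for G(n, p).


Number of potential triangles: C(208, 3) = 1478256.
Each occurs with probability p³ ≈ (0.0192308)³ ≈ 7.11197087e-06.
By linearity: E[X] = C(208, 3)·p³ ≈ 1478256 · 7.11197087e-06 ≈ 10.513314.
Here α = 1, so p = 4/n is exactly at the triangle threshold p ~ 1/n. Asymptotically E[X] → c³/6 = 4³/6 = 32/3 ≈ 10.666667, a bounded constant. In this regime the triangle count is asymptotically Poisson(c³/6).

E[X] ≈ 10.513314; in regime p = Θ(1/n^{1}) E[X] stays bounded (at the triangle threshold p ~ 1/n).
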